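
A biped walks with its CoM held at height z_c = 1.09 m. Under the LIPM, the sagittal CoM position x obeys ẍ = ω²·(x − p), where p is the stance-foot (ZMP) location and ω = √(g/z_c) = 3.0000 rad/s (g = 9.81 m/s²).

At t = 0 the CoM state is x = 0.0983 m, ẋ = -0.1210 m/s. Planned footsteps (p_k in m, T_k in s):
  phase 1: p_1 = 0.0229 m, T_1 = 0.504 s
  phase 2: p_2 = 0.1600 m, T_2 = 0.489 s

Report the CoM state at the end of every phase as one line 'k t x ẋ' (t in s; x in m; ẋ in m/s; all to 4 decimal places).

1 0.5040 0.1152 0.2003
2 0.9930 0.1947 0.1814

phase 1: p=0.0229, T=0.504, ωT=1.512000, cosh=2.378131, sinh=2.157662; start (x,ẋ)=(0.098300, -0.121000) → end (x,ẋ)=(0.115185, 0.200309)
phase 2: p=0.1600, T=0.489, ωT=1.467000, cosh=2.283412, sinh=2.052795; start (x,ẋ)=(0.115185, 0.200309) → end (x,ẋ)=(0.194734, 0.181403)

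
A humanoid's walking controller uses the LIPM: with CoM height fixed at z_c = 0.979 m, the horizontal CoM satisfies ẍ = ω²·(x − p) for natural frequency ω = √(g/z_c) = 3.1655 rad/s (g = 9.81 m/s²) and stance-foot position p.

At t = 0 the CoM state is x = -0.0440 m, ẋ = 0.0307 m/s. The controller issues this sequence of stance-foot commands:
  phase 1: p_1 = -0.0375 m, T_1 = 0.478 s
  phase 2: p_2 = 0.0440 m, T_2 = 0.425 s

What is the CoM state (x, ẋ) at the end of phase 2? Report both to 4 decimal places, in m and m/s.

x = -0.0957, ẋ = -0.3719

phase 1: p=-0.0375, T=0.478, ωT=1.513109, cosh=2.380525, sinh=2.160301; start (x,ẋ)=(-0.044000, 0.030700) → end (x,ẋ)=(-0.032022, 0.028632)
phase 2: p=0.0440, T=0.425, ωT=1.345338, cosh=2.049967, sinh=1.789515; start (x,ẋ)=(-0.032022, 0.028632) → end (x,ẋ)=(-0.095657, -0.371948)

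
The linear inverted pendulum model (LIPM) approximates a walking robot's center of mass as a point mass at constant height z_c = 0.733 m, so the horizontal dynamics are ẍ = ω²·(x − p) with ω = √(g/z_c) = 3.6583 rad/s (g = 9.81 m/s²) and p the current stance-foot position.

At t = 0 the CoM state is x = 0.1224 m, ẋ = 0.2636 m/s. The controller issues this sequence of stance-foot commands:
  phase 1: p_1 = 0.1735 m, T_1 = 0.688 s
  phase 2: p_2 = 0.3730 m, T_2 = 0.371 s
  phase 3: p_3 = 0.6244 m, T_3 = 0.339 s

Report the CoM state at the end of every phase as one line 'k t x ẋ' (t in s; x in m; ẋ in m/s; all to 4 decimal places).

phase 1: p=0.1735, T=0.688, ωT=2.516910, cosh=6.235483, sinh=6.154774; start (x,ẋ)=(0.122400, 0.263600) → end (x,ẋ)=(0.298351, 0.493105)
phase 2: p=0.3730, T=0.371, ωT=1.357229, cosh=2.071393, sinh=1.814020; start (x,ẋ)=(0.298351, 0.493105) → end (x,ẋ)=(0.462886, 0.526027)
phase 3: p=0.6244, T=0.339, ωT=1.240164, cosh=1.872758, sinh=1.583421; start (x,ẋ)=(0.462886, 0.526027) → end (x,ẋ)=(0.549603, 0.049530)

1 0.6880 0.2984 0.4931
2 1.0590 0.4629 0.5260
3 1.3980 0.5496 0.0495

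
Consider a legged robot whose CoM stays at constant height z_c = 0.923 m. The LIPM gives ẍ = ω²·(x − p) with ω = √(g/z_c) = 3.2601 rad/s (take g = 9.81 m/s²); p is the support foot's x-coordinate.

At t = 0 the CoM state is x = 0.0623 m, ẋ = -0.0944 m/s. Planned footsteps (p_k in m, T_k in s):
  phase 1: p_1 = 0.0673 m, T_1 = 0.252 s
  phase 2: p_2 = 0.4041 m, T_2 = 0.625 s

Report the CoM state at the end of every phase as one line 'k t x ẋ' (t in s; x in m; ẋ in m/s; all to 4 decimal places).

1 0.2520 0.0340 -0.1430
2 0.8770 -1.2053 -5.1082

phase 1: p=0.0673, T=0.252, ωT=0.821545, cosh=1.356881, sinh=0.917130; start (x,ẋ)=(0.062300, -0.094400) → end (x,ẋ)=(0.033959, -0.143039)
phase 2: p=0.4041, T=0.625, ωT=2.037562, cosh=3.901116, sinh=3.770770; start (x,ẋ)=(0.033959, -0.143039) → end (x,ẋ)=(-1.205308, -5.108188)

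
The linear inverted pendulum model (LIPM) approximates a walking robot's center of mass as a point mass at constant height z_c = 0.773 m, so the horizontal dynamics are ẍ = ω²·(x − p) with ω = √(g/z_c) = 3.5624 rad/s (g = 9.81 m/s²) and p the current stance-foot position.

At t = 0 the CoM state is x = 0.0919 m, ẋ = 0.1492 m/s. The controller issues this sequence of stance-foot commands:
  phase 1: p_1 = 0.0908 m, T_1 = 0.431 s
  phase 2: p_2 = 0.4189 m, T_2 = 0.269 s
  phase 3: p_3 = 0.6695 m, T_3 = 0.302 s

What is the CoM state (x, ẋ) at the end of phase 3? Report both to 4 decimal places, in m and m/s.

x = -0.2540, ẋ = -2.8286

phase 1: p=0.0908, T=0.431, ωT=1.535394, cosh=2.429264, sinh=2.213893; start (x,ẋ)=(0.091900, 0.149200) → end (x,ẋ)=(0.186194, 0.371122)
phase 2: p=0.4189, T=0.269, ωT=0.958286, cosh=1.495386, sinh=1.111836; start (x,ẋ)=(0.186194, 0.371122) → end (x,ẋ)=(0.186743, -0.366733)
phase 3: p=0.6695, T=0.302, ωT=1.075845, cosh=1.636739, sinh=1.295730; start (x,ẋ)=(0.186743, -0.366733) → end (x,ẋ)=(-0.254037, -2.828607)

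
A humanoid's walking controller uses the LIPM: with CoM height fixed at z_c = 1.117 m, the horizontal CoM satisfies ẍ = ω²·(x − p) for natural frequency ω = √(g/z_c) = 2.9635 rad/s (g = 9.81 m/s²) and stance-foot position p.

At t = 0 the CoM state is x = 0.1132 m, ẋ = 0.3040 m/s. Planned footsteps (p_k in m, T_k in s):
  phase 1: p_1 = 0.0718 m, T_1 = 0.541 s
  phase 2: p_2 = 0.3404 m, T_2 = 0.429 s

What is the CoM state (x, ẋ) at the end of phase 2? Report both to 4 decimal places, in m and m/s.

phase 1: p=0.0718, T=0.541, ωT=1.603254, cosh=2.585207, sinh=2.383966; start (x,ẋ)=(0.113200, 0.304000) → end (x,ẋ)=(0.423378, 1.078389)
phase 2: p=0.3404, T=0.429, ωT=1.271341, cosh=1.923044, sinh=1.642589; start (x,ẋ)=(0.423378, 1.078389) → end (x,ẋ)=(1.097693, 2.477712)

x = 1.0977, ẋ = 2.4777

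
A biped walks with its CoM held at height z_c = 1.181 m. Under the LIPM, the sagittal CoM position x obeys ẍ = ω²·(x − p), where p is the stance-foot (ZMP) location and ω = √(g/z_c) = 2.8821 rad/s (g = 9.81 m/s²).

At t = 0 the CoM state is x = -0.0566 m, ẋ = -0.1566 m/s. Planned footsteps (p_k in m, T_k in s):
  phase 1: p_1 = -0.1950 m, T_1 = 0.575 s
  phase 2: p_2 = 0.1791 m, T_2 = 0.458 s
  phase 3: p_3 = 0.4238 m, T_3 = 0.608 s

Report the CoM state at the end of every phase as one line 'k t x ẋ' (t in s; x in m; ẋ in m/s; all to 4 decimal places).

phase 1: p=-0.1950, T=0.575, ωT=1.657207, cosh=2.717658, sinh=2.526987; start (x,ẋ)=(-0.056600, -0.156600) → end (x,ẋ)=(0.043819, 0.582386)
phase 2: p=0.1791, T=0.458, ωT=1.320002, cosh=2.005281, sinh=1.738147; start (x,ẋ)=(0.043819, 0.582386) → end (x,ẋ)=(0.259051, 0.490156)
phase 3: p=0.4238, T=0.608, ωT=1.752317, cosh=2.970661, sinh=2.797289; start (x,ẋ)=(0.259051, 0.490156) → end (x,ẋ)=(0.410119, 0.127870)

1 0.5750 0.0438 0.5824
2 1.0330 0.2591 0.4902
3 1.6410 0.4101 0.1279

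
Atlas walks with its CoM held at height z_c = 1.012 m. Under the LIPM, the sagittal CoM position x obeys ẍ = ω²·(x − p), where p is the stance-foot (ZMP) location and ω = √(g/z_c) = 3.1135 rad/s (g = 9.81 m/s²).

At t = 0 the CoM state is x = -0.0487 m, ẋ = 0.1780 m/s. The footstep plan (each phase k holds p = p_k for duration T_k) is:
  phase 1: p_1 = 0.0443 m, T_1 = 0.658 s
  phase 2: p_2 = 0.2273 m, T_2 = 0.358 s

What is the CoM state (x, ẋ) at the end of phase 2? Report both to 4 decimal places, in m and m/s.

x = -0.5085, ẋ = -2.0842

phase 1: p=0.0443, T=0.658, ωT=2.048683, cosh=3.943291, sinh=3.814386; start (x,ẋ)=(-0.048700, 0.178000) → end (x,ẋ)=(-0.104356, -0.402571)
phase 2: p=0.2273, T=0.358, ωT=1.114633, cosh=1.688242, sinh=1.360207; start (x,ẋ)=(-0.104356, -0.402571) → end (x,ẋ)=(-0.508489, -2.084202)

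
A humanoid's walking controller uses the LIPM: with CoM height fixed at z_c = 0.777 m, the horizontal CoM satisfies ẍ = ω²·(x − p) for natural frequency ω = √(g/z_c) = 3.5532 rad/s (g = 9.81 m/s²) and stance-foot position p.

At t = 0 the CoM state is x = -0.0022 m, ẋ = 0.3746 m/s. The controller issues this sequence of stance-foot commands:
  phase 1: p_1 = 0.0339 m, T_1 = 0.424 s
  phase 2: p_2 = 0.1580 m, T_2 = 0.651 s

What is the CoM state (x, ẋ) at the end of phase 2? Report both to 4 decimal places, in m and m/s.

phase 1: p=0.0339, T=0.424, ωT=1.506557, cosh=2.366422, sinh=2.144750; start (x,ẋ)=(-0.002200, 0.374600) → end (x,ẋ)=(0.174585, 0.611353)
phase 2: p=0.1580, T=0.651, ωT=2.313133, cosh=5.102495, sinh=5.003544; start (x,ẋ)=(0.174585, 0.611353) → end (x,ẋ)=(1.103519, 3.414281)

x = 1.1035, ẋ = 3.4143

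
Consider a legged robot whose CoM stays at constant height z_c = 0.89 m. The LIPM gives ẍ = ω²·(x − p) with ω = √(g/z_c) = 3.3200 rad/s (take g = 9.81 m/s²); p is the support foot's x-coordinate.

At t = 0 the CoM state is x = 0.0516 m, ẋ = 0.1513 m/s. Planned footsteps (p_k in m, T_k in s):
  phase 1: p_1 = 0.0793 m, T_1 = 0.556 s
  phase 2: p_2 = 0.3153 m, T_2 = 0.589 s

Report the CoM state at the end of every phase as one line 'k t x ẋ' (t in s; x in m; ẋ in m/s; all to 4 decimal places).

1 0.5560 0.1301 0.2071
2 1.1450 -0.1361 -1.3825

phase 1: p=0.0793, T=0.556, ωT=1.845920, cosh=3.245902, sinh=3.088022; start (x,ẋ)=(0.051600, 0.151300) → end (x,ẋ)=(0.130117, 0.207118)
phase 2: p=0.3153, T=0.589, ωT=1.955480, cosh=3.604404, sinh=3.462907; start (x,ẋ)=(0.130117, 0.207118) → end (x,ẋ)=(-0.136142, -1.382487)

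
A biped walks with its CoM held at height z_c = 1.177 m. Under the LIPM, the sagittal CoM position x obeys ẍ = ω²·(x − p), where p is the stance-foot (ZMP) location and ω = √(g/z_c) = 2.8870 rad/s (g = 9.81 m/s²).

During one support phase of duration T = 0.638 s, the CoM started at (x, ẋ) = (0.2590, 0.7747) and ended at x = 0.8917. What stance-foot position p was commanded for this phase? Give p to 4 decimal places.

p = 0.3452

ωT = 2.8870·0.638 = 1.841906; cosh(ωT) = 3.233533, sinh(ωT) = 3.075018
x(T) = p + (x₀−p)·cosh(ωT) + (ẋ₀/ω)·sinh(ωT) ⇒ p·(1 − cosh) = x(T) − x₀·cosh − (ẋ₀/ω)·sinh
numerator   = 0.8917 − (0.2590)·3.233533 − (0.7747/2.8870)·3.075018 = -0.770938
denominator = 1 − 3.233533 = -2.233533
p = -0.770938 / -2.233533 = 0.3452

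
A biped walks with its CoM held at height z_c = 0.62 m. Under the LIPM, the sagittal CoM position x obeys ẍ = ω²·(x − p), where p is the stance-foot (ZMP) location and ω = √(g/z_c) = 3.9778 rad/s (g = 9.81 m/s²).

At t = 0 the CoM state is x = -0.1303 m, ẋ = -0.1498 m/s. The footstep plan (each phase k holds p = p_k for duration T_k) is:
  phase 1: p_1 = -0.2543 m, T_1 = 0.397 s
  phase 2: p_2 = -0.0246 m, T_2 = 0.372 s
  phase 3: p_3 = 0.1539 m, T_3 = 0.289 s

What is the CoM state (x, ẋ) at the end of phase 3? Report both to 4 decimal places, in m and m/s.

phase 1: p=-0.2543, T=0.397, ωT=1.579187, cosh=2.528576, sinh=2.322433; start (x,ẋ)=(-0.130300, -0.149800) → end (x,ẋ)=(-0.028217, 0.766753)
phase 2: p=-0.0246, T=0.372, ωT=1.479742, cosh=2.309754, sinh=2.082057; start (x,ẋ)=(-0.028217, 0.766753) → end (x,ẋ)=(0.368378, 1.741053)
phase 3: p=0.1539, T=0.289, ωT=1.149584, cosh=1.736824, sinh=1.420056; start (x,ẋ)=(0.368378, 1.741053) → end (x,ẋ)=(1.147959, 4.235427)

x = 1.1480, ẋ = 4.2354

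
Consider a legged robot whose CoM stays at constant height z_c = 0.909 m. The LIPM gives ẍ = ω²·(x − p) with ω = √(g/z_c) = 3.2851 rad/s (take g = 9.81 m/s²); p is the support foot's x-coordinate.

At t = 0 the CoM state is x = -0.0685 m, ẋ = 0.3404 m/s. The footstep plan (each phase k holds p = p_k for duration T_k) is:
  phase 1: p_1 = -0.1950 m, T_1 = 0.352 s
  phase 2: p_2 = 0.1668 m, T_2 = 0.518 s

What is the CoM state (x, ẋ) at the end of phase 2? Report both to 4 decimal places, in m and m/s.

x = 1.1477, ẋ = 3.4349

phase 1: p=-0.1950, T=0.352, ωT=1.156355, cosh=1.746479, sinh=1.431848; start (x,ẋ)=(-0.068500, 0.340400) → end (x,ẋ)=(0.174297, 1.189528)
phase 2: p=0.1668, T=0.518, ωT=1.701682, cosh=2.832769, sinh=2.650392; start (x,ẋ)=(0.174297, 1.189528) → end (x,ẋ)=(1.147738, 3.434931)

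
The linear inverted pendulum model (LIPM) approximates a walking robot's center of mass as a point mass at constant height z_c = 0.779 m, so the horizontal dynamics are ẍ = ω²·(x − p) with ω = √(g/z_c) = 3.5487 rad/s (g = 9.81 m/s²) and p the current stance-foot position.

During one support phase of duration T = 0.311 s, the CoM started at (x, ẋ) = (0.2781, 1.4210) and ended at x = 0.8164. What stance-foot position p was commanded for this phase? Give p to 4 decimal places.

p = 0.2766

ωT = 3.5487·0.311 = 1.103646; cosh(ωT) = 1.673399, sinh(ωT) = 1.341739
x(T) = p + (x₀−p)·cosh(ωT) + (ẋ₀/ω)·sinh(ωT) ⇒ p·(1 − cosh) = x(T) − x₀·cosh − (ẋ₀/ω)·sinh
numerator   = 0.8164 − (0.2781)·1.673399 − (1.4210/3.5487)·1.341739 = -0.186243
denominator = 1 − 1.673399 = -0.673399
p = -0.186243 / -0.673399 = 0.2766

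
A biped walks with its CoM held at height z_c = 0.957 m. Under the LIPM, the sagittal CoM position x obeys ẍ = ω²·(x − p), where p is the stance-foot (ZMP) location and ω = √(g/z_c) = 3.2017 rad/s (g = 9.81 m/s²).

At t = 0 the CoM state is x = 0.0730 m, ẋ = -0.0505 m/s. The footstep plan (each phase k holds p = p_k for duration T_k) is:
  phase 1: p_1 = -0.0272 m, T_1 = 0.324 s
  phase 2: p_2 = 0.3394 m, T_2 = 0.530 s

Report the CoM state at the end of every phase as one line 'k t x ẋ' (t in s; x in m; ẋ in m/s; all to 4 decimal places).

phase 1: p=-0.0272, T=0.324, ωT=1.037351, cosh=1.588062, sinh=1.233670; start (x,ẋ)=(0.073000, -0.050500) → end (x,ẋ)=(0.112465, 0.315577)
phase 2: p=0.3394, T=0.530, ωT=1.696901, cosh=2.820130, sinh=2.636880; start (x,ẋ)=(0.112465, 0.315577) → end (x,ẋ)=(-0.040680, -1.025928)

1 0.3240 0.1125 0.3156
2 0.8540 -0.0407 -1.0259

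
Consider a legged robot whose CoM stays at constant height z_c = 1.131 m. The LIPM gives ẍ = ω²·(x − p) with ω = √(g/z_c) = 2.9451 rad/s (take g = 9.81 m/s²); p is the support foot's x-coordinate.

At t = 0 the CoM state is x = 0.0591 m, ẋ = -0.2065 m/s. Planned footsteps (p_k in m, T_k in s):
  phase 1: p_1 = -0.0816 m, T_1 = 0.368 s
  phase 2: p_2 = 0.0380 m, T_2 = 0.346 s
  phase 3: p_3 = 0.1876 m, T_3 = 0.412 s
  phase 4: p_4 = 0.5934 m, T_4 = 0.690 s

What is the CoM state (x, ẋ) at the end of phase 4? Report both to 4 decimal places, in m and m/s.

phase 1: p=-0.0816, T=0.368, ωT=1.083797, cosh=1.647095, sinh=1.308786; start (x,ẋ)=(0.059100, -0.206500) → end (x,ẋ)=(0.058379, 0.202204)
phase 2: p=0.0380, T=0.346, ωT=1.019005, cosh=1.565695, sinh=1.204741; start (x,ẋ)=(0.058379, 0.202204) → end (x,ẋ)=(0.152622, 0.388895)
phase 3: p=0.1876, T=0.412, ωT=1.213381, cosh=1.831017, sinh=1.533826; start (x,ẋ)=(0.152622, 0.388895) → end (x,ẋ)=(0.326093, 0.554068)
phase 4: p=0.5934, T=0.690, ωT=2.032119, cosh=3.880648, sinh=3.749590; start (x,ẋ)=(0.326093, 0.554068) → end (x,ẋ)=(0.261495, -0.801705)

x = 0.2615, ẋ = -0.8017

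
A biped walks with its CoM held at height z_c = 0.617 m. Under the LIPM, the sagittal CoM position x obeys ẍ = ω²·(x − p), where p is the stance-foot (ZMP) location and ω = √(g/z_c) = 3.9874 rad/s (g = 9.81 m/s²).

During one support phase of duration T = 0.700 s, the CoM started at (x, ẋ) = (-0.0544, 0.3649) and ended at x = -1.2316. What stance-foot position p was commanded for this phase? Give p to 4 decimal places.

ωT = 3.9874·0.700 = 2.791180; cosh(ωT) = 8.180796, sinh(ωT) = 8.119447
x(T) = p + (x₀−p)·cosh(ωT) + (ẋ₀/ω)·sinh(ωT) ⇒ p·(1 − cosh) = x(T) − x₀·cosh − (ẋ₀/ω)·sinh
numerator   = -1.2316 − (-0.0544)·8.180796 − (0.3649/3.9874)·8.119447 = -1.529602
denominator = 1 − 8.180796 = -7.180796
p = -1.529602 / -7.180796 = 0.2130

p = 0.2130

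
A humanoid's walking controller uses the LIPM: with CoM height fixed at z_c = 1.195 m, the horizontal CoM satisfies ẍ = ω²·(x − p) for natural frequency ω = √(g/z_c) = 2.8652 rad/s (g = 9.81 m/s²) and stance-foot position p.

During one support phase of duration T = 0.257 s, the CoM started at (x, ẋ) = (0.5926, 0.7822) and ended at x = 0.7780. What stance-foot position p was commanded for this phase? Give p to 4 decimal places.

ωT = 2.8652·0.257 = 0.736356; cosh(ωT) = 1.283584, sinh(ωT) = 0.804729
x(T) = p + (x₀−p)·cosh(ωT) + (ẋ₀/ω)·sinh(ωT) ⇒ p·(1 − cosh) = x(T) − x₀·cosh − (ẋ₀/ω)·sinh
numerator   = 0.7780 − (0.5926)·1.283584 − (0.7822/2.8652)·0.804729 = -0.202343
denominator = 1 − 1.283584 = -0.283584
p = -0.202343 / -0.283584 = 0.7135

p = 0.7135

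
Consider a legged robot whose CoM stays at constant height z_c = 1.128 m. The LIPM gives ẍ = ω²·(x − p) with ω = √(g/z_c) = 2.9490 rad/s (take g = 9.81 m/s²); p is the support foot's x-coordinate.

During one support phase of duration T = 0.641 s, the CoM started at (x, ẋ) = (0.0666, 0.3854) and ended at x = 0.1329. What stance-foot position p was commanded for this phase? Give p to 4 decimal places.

p = 0.2160

ωT = 2.9490·0.641 = 1.890309; cosh(ωT) = 3.386220, sinh(ωT) = 3.235195
x(T) = p + (x₀−p)·cosh(ωT) + (ẋ₀/ω)·sinh(ωT) ⇒ p·(1 − cosh) = x(T) − x₀·cosh − (ẋ₀/ω)·sinh
numerator   = 0.1329 − (0.0666)·3.386220 − (0.3854/2.9490)·3.235195 = -0.515425
denominator = 1 − 3.386220 = -2.386220
p = -0.515425 / -2.386220 = 0.2160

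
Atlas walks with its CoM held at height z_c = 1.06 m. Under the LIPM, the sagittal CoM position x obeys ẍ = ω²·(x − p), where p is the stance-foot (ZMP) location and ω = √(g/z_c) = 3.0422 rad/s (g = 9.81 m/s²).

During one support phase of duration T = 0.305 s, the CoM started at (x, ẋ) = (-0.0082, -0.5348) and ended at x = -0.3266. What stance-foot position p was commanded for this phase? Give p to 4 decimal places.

ωT = 3.0422·0.305 = 0.927871; cosh(ωT) = 1.462257, sinh(ωT) = 1.066862
x(T) = p + (x₀−p)·cosh(ωT) + (ẋ₀/ω)·sinh(ωT) ⇒ p·(1 − cosh) = x(T) − x₀·cosh − (ẋ₀/ω)·sinh
numerator   = -0.3266 − (-0.0082)·1.462257 − (-0.5348/3.0422)·1.066862 = -0.127062
denominator = 1 − 1.462257 = -0.462257
p = -0.127062 / -0.462257 = 0.2749

p = 0.2749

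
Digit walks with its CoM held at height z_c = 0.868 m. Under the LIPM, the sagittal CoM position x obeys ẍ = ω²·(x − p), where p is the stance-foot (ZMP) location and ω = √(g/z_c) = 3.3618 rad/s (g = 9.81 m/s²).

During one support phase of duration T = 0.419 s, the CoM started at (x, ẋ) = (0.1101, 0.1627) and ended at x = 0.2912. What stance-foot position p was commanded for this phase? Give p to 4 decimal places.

ωT = 3.3618·0.419 = 1.408594; cosh(ωT) = 2.167344, sinh(ωT) = 1.922857
x(T) = p + (x₀−p)·cosh(ωT) + (ẋ₀/ω)·sinh(ωT) ⇒ p·(1 − cosh) = x(T) − x₀·cosh − (ẋ₀/ω)·sinh
numerator   = 0.2912 − (0.1101)·2.167344 − (0.1627/3.3618)·1.922857 = -0.040485
denominator = 1 − 2.167344 = -1.167344
p = -0.040485 / -1.167344 = 0.0347

p = 0.0347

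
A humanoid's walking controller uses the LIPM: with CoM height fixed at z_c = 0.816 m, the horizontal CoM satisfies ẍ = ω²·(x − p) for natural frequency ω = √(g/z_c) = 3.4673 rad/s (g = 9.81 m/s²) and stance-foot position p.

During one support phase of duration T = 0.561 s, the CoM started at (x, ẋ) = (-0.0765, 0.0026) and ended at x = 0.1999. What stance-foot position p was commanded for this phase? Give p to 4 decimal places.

p = -0.1831

ωT = 3.4673·0.561 = 1.945155; cosh(ωT) = 3.568842, sinh(ωT) = 3.425877
x(T) = p + (x₀−p)·cosh(ωT) + (ẋ₀/ω)·sinh(ωT) ⇒ p·(1 − cosh) = x(T) − x₀·cosh − (ẋ₀/ω)·sinh
numerator   = 0.1999 − (-0.0765)·3.568842 − (0.0026/3.4673)·3.425877 = 0.470347
denominator = 1 − 3.568842 = -2.568842
p = 0.470347 / -2.568842 = -0.1831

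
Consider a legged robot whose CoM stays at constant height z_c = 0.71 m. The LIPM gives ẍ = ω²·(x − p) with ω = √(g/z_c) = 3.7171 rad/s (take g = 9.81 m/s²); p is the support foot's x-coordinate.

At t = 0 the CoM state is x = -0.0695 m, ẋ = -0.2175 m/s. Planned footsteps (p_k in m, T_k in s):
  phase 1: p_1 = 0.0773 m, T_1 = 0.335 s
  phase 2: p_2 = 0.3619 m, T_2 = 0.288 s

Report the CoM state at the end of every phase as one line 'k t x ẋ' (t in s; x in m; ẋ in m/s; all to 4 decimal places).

1 0.3350 -0.2920 -1.2783
2 0.6230 -1.1465 -5.2118

phase 1: p=0.0773, T=0.335, ωT=1.245229, cosh=1.880802, sinh=1.592927; start (x,ẋ)=(-0.069500, -0.217500) → end (x,ẋ)=(-0.292009, -1.278287)
phase 2: p=0.3619, T=0.288, ωT=1.070525, cosh=1.629869, sinh=1.287041; start (x,ẋ)=(-0.292009, -1.278287) → end (x,ẋ)=(-1.146492, -5.211781)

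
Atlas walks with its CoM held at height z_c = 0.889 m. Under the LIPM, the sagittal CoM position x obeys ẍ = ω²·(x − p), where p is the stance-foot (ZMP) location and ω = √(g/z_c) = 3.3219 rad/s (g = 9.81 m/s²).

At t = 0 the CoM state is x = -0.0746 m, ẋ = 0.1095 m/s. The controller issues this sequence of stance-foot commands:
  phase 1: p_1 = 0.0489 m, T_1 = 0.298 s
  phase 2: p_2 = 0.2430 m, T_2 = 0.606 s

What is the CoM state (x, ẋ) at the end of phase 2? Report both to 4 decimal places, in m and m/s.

phase 1: p=0.0489, T=0.298, ωT=0.989926, cosh=1.531320, sinh=1.159716; start (x,ẋ)=(-0.074600, 0.109500) → end (x,ẋ)=(-0.101990, -0.308099)
phase 2: p=0.2430, T=0.606, ωT=2.013071, cosh=3.809927, sinh=3.676349; start (x,ẋ)=(-0.101990, -0.308099) → end (x,ẋ)=(-1.412361, -5.387016)

x = -1.4124, ẋ = -5.3870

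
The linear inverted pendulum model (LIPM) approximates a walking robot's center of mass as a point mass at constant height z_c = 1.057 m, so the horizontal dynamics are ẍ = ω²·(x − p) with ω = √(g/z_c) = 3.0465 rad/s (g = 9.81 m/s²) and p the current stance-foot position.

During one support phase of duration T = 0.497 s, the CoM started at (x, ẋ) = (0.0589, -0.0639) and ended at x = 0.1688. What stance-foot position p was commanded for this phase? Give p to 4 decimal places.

p = -0.0534

ωT = 3.0465·0.497 = 1.514110; cosh(ωT) = 2.382690, sinh(ωT) = 2.162686
x(T) = p + (x₀−p)·cosh(ωT) + (ẋ₀/ω)·sinh(ωT) ⇒ p·(1 − cosh) = x(T) − x₀·cosh − (ẋ₀/ω)·sinh
numerator   = 0.1688 − (0.0589)·2.382690 − (-0.0639/3.0465)·2.162686 = 0.073822
denominator = 1 − 2.382690 = -1.382690
p = 0.073822 / -1.382690 = -0.0534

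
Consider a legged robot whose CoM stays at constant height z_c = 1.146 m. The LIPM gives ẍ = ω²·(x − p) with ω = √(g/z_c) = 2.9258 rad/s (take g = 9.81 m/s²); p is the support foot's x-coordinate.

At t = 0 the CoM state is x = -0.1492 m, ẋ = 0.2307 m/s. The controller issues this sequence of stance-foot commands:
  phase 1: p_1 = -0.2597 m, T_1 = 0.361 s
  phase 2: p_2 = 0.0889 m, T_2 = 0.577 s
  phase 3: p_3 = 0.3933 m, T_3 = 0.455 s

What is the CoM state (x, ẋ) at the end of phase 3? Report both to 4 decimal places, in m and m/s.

x = 1.7743, ẋ = 4.3241

phase 1: p=-0.2597, T=0.361, ωT=1.056214, cosh=1.611617, sinh=1.263847; start (x,ẋ)=(-0.149200, 0.230700) → end (x,ẋ)=(0.018038, 0.780403)
phase 2: p=0.0889, T=0.577, ωT=1.688187, cosh=2.797258, sinh=2.612404; start (x,ẋ)=(0.018038, 0.780403) → end (x,ẋ)=(0.587491, 1.641365)
phase 3: p=0.3933, T=0.455, ωT=1.331239, cosh=2.024940, sinh=1.760791; start (x,ẋ)=(0.587491, 1.641365) → end (x,ẋ)=(1.774324, 4.324087)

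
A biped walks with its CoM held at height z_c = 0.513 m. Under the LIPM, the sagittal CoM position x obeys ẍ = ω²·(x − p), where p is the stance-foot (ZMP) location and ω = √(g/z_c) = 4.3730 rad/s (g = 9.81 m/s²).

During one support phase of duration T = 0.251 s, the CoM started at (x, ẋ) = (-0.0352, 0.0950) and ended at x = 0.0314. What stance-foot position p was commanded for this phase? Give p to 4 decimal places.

p = -0.0918

ωT = 4.3730·0.251 = 1.097623; cosh(ωT) = 1.665348, sinh(ωT) = 1.331685
x(T) = p + (x₀−p)·cosh(ωT) + (ẋ₀/ω)·sinh(ωT) ⇒ p·(1 − cosh) = x(T) − x₀·cosh − (ẋ₀/ω)·sinh
numerator   = 0.0314 − (-0.0352)·1.665348 − (0.0950/4.3730)·1.331685 = 0.061090
denominator = 1 − 1.665348 = -0.665348
p = 0.061090 / -0.665348 = -0.0918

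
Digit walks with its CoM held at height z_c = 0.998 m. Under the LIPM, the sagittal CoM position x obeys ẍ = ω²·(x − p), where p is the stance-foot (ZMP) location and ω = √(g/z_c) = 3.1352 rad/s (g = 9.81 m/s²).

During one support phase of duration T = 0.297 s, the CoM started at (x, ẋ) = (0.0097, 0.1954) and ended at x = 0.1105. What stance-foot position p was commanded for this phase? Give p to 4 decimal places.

p = -0.0633

ωT = 3.1352·0.297 = 0.931154; cosh(ωT) = 1.465768, sinh(ωT) = 1.071669
x(T) = p + (x₀−p)·cosh(ωT) + (ẋ₀/ω)·sinh(ωT) ⇒ p·(1 − cosh) = x(T) − x₀·cosh − (ẋ₀/ω)·sinh
numerator   = 0.1105 − (0.0097)·1.465768 − (0.1954/3.1352)·1.071669 = 0.029491
denominator = 1 − 1.465768 = -0.465768
p = 0.029491 / -0.465768 = -0.0633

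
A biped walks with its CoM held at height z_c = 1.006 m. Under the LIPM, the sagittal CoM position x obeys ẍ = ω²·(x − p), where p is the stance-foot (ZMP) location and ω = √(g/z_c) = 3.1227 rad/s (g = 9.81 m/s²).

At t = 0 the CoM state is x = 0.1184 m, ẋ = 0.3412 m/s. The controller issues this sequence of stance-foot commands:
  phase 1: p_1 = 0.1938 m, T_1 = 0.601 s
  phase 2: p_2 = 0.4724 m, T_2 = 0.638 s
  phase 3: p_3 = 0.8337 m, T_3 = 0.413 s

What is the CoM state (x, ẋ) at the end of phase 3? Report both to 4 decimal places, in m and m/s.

phase 1: p=0.1938, T=0.601, ωT=1.876743, cosh=3.342640, sinh=3.189552; start (x,ẋ)=(0.118400, 0.341200) → end (x,ẋ)=(0.290270, 0.389524)
phase 2: p=0.4724, T=0.638, ωT=1.992283, cosh=3.734318, sinh=3.597934; start (x,ẋ)=(0.290270, 0.389524) → end (x,ẋ)=(0.241071, -0.591680)
phase 3: p=0.8337, T=0.413, ωT=1.289675, cosh=1.953483, sinh=1.678123; start (x,ẋ)=(0.241071, -0.591680) → end (x,ẋ)=(-0.641956, -4.261375)

x = -0.6420, ẋ = -4.2614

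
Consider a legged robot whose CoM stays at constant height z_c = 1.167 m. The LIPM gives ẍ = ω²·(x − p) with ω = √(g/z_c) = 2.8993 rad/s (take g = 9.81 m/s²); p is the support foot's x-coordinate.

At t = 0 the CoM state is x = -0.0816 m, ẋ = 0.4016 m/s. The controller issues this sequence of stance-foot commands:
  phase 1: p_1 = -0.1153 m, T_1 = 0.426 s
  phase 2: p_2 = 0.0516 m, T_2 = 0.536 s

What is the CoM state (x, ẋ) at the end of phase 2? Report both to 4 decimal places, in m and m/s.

phase 1: p=-0.1153, T=0.426, ωT=1.235102, cosh=1.864767, sinh=1.573962; start (x,ẋ)=(-0.081600, 0.401600) → end (x,ẋ)=(0.165562, 0.902677)
phase 2: p=0.0516, T=0.536, ωT=1.554025, cosh=2.470933, sinh=2.259538; start (x,ẋ)=(0.165562, 0.902677) → end (x,ẋ)=(1.036683, 2.977026)

x = 1.0367, ẋ = 2.9770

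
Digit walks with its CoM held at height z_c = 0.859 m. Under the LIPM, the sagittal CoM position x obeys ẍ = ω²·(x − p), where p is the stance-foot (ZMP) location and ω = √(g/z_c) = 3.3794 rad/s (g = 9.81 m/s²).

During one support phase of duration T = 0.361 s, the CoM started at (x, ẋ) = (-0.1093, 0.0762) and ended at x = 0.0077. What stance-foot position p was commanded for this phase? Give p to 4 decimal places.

ωT = 3.3794·0.361 = 1.219963; cosh(ωT) = 1.841152, sinh(ωT) = 1.545911
x(T) = p + (x₀−p)·cosh(ωT) + (ẋ₀/ω)·sinh(ωT) ⇒ p·(1 − cosh) = x(T) − x₀·cosh − (ẋ₀/ω)·sinh
numerator   = 0.0077 − (-0.1093)·1.841152 − (0.0762/3.3794)·1.545911 = 0.174080
denominator = 1 − 1.841152 = -0.841152
p = 0.174080 / -0.841152 = -0.2070

p = -0.2070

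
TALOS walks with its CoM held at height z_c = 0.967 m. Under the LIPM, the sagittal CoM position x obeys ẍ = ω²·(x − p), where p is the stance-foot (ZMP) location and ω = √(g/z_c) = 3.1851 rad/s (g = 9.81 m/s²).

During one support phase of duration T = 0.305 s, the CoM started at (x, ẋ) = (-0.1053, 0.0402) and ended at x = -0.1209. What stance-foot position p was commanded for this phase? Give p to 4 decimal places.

p = -0.0467

ωT = 3.1851·0.305 = 0.971455; cosh(ωT) = 1.510159, sinh(ωT) = 1.131628
x(T) = p + (x₀−p)·cosh(ωT) + (ẋ₀/ω)·sinh(ωT) ⇒ p·(1 − cosh) = x(T) − x₀·cosh − (ẋ₀/ω)·sinh
numerator   = -0.1209 − (-0.1053)·1.510159 − (0.0402/3.1851)·1.131628 = 0.023837
denominator = 1 − 1.510159 = -0.510159
p = 0.023837 / -0.510159 = -0.0467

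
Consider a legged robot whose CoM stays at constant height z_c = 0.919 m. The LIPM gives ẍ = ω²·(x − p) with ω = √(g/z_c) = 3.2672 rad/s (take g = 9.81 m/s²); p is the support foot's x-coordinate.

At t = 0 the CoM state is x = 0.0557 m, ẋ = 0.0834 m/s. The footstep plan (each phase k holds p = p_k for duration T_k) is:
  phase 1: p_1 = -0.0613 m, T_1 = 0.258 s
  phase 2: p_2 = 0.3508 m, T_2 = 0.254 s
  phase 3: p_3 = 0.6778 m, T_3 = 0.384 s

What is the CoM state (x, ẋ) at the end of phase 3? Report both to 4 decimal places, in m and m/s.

phase 1: p=-0.0613, T=0.258, ωT=0.842938, cosh=1.376813, sinh=0.946369; start (x,ẋ)=(0.055700, 0.083400) → end (x,ẋ)=(0.123945, 0.476587)
phase 2: p=0.3508, T=0.254, ωT=0.829869, cosh=1.364562, sinh=0.928456; start (x,ẋ)=(0.123945, 0.476587) → end (x,ẋ)=(0.176676, -0.037822)
phase 3: p=0.6778, T=0.384, ωT=1.254605, cosh=1.895820, sinh=1.610632; start (x,ẋ)=(0.176676, -0.037822) → end (x,ẋ)=(-0.290887, -2.708748)

x = -0.2909, ẋ = -2.7087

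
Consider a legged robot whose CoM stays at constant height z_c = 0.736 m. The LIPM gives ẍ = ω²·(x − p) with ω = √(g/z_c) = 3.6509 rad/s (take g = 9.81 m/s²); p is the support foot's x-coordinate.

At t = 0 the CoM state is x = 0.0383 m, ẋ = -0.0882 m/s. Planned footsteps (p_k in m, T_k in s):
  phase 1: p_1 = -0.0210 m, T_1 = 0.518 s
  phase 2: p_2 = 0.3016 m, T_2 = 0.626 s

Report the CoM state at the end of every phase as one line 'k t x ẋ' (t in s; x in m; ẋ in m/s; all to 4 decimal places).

1 0.5180 0.1017 0.4021
2 1.1440 -0.1551 -1.5523

phase 1: p=-0.0210, T=0.518, ωT=1.891166, cosh=3.388994, sinh=3.238098; start (x,ẋ)=(0.038300, -0.088200) → end (x,ẋ)=(0.101740, 0.402134)
phase 2: p=0.3016, T=0.626, ωT=2.285463, cosh=4.965984, sinh=4.864257; start (x,ẋ)=(0.101740, 0.402134) → end (x,ẋ)=(-0.155121, -1.552307)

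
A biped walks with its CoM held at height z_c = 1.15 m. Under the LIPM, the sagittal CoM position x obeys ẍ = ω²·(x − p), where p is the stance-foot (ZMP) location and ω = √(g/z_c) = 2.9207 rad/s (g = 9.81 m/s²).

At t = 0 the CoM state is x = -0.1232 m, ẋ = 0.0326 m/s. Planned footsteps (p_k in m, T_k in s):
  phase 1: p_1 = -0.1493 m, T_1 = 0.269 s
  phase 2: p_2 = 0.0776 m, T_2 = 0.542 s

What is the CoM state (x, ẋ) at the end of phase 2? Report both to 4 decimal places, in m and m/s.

x = -0.2984, ẋ = -0.9662

phase 1: p=-0.1493, T=0.269, ωT=0.785668, cosh=1.324844, sinh=0.869029; start (x,ẋ)=(-0.123200, 0.032600) → end (x,ẋ)=(-0.105022, 0.109436)
phase 2: p=0.0776, T=0.542, ωT=1.583019, cosh=2.537496, sinh=2.332141; start (x,ẋ)=(-0.105022, 0.109436) → end (x,ẋ)=(-0.298418, -0.966231)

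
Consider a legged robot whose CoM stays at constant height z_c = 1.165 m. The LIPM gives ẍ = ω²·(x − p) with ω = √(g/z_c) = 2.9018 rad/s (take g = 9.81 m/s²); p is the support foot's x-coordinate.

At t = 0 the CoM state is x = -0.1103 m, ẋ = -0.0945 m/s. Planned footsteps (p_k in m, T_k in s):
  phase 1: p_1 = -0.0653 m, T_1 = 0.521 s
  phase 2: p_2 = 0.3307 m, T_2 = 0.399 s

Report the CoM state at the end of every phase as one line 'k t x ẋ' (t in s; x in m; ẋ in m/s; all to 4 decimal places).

1 0.5210 -0.2426 -0.5064
2 0.9200 -0.9220 -3.2716

phase 1: p=-0.0653, T=0.521, ωT=1.511838, cosh=2.377781, sinh=2.157277; start (x,ẋ)=(-0.110300, -0.094500) → end (x,ẋ)=(-0.242554, -0.506400)
phase 2: p=0.3307, T=0.399, ωT=1.157818, cosh=1.748576, sinh=1.434405; start (x,ẋ)=(-0.242554, -0.506400) → end (x,ẋ)=(-0.921999, -3.271566)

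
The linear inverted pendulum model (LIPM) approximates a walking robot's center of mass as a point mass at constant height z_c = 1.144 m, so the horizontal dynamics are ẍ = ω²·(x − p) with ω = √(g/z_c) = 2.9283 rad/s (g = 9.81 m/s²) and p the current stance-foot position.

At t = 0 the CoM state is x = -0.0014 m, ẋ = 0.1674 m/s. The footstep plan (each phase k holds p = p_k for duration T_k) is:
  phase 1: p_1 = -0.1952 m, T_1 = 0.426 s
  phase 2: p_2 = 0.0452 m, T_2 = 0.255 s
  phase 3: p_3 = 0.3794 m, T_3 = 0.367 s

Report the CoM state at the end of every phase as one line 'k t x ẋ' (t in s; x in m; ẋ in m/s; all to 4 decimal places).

phase 1: p=-0.1952, T=0.426, ωT=1.247456, cosh=1.884354, sinh=1.597120; start (x,ẋ)=(-0.001400, 0.167400) → end (x,ẋ)=(0.261289, 1.221814)
phase 2: p=0.0452, T=0.255, ωT=0.746717, cosh=1.291990, sinh=0.818070; start (x,ẋ)=(0.261289, 1.221814) → end (x,ẋ)=(0.665719, 2.096225)
phase 3: p=0.3794, T=0.367, ωT=1.074686, cosh=1.635239, sinh=1.293834; start (x,ẋ)=(0.665719, 2.096225) → end (x,ẋ)=(1.773793, 4.512617)

1 0.4260 0.2613 1.2218
2 0.6810 0.6657 2.0962
3 1.0480 1.7738 4.5126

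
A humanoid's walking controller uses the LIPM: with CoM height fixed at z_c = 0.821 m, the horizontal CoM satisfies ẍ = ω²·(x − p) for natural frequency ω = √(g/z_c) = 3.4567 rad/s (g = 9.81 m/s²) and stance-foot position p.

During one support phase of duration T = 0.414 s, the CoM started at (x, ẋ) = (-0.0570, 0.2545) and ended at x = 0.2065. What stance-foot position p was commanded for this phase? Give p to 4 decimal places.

ωT = 3.4567·0.414 = 1.431074; cosh(ωT) = 2.211120, sinh(ωT) = 1.972068
x(T) = p + (x₀−p)·cosh(ωT) + (ẋ₀/ω)·sinh(ωT) ⇒ p·(1 − cosh) = x(T) − x₀·cosh − (ẋ₀/ω)·sinh
numerator   = 0.2065 − (-0.0570)·2.211120 − (0.2545/3.4567)·1.972068 = 0.187340
denominator = 1 − 2.211120 = -1.211120
p = 0.187340 / -1.211120 = -0.1547

p = -0.1547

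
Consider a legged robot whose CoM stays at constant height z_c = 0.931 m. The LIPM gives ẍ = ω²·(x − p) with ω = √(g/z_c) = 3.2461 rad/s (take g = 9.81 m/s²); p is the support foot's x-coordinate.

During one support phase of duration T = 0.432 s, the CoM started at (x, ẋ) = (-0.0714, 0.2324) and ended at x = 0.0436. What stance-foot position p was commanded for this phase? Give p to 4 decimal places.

ωT = 3.2461·0.432 = 1.402315; cosh(ωT) = 2.155313, sinh(ωT) = 1.909286
x(T) = p + (x₀−p)·cosh(ωT) + (ẋ₀/ω)·sinh(ωT) ⇒ p·(1 − cosh) = x(T) − x₀·cosh − (ẋ₀/ω)·sinh
numerator   = 0.0436 − (-0.0714)·2.155313 − (0.2324/3.2461)·1.909286 = 0.060797
denominator = 1 − 2.155313 = -1.155313
p = 0.060797 / -1.155313 = -0.0526

p = -0.0526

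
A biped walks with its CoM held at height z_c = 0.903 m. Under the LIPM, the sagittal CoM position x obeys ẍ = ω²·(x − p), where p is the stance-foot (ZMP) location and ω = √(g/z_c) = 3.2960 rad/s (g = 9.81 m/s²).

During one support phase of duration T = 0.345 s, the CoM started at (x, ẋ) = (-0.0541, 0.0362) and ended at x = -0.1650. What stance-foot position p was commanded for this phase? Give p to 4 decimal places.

ωT = 3.2960·0.345 = 1.137120; cosh(ωT) = 1.719259, sinh(ωT) = 1.398517
x(T) = p + (x₀−p)·cosh(ωT) + (ẋ₀/ω)·sinh(ωT) ⇒ p·(1 − cosh) = x(T) − x₀·cosh − (ẋ₀/ω)·sinh
numerator   = -0.1650 − (-0.0541)·1.719259 − (0.0362/3.2960)·1.398517 = -0.087348
denominator = 1 − 1.719259 = -0.719259
p = -0.087348 / -0.719259 = 0.1214

p = 0.1214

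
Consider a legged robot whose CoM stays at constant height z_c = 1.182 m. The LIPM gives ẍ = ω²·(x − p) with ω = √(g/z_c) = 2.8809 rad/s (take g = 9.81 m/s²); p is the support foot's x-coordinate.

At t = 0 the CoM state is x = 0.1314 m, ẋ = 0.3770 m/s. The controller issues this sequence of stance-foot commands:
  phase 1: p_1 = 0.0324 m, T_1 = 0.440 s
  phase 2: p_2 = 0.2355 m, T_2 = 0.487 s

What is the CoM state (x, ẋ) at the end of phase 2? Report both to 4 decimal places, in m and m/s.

x = 1.4570, ẋ = 3.6692

phase 1: p=0.0324, T=0.440, ωT=1.267596, cosh=1.916905, sinh=1.635398; start (x,ẋ)=(0.131400, 0.377000) → end (x,ẋ)=(0.436185, 1.189103)
phase 2: p=0.2355, T=0.487, ωT=1.402998, cosh=2.156618, sinh=1.910759; start (x,ẋ)=(0.436185, 1.189103) → end (x,ẋ)=(1.456974, 3.669152)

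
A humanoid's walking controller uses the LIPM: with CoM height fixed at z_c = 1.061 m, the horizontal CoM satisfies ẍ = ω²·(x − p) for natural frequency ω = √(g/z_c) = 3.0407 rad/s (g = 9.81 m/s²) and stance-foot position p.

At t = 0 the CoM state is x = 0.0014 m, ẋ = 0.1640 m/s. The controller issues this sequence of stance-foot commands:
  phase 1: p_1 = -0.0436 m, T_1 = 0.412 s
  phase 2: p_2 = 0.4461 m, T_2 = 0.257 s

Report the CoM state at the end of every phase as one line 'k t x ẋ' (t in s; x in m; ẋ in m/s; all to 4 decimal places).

1 0.4120 0.1283 0.5303
2 0.6690 0.1768 -0.1338

phase 1: p=-0.0436, T=0.412, ωT=1.252768, cosh=1.892866, sinh=1.607153; start (x,ẋ)=(0.001400, 0.164000) → end (x,ẋ)=(0.128261, 0.530339)
phase 2: p=0.4461, T=0.257, ωT=0.781460, cosh=1.321198, sinh=0.863461; start (x,ẋ)=(0.128261, 0.530339) → end (x,ẋ)=(0.176771, -0.133812)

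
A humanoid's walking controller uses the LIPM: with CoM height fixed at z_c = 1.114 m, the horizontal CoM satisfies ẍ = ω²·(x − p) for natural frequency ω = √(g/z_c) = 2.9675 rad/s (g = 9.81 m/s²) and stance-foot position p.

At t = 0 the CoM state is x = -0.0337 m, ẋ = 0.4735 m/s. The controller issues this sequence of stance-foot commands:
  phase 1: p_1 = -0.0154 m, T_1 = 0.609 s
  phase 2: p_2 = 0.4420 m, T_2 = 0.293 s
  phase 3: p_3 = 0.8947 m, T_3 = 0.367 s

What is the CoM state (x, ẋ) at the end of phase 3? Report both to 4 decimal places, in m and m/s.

x = 1.5413, ẋ = 2.5747

phase 1: p=-0.0154, T=0.609, ωT=1.807207, cosh=3.128760, sinh=2.964648; start (x,ẋ)=(-0.033700, 0.473500) → end (x,ẋ)=(0.400389, 1.320472)
phase 2: p=0.4420, T=0.293, ωT=0.869477, cosh=1.402417, sinh=0.983247; start (x,ẋ)=(0.400389, 1.320472) → end (x,ẋ)=(0.821167, 1.730439)
phase 3: p=0.8947, T=0.367, ωT=1.089072, cosh=1.654023, sinh=1.317494; start (x,ẋ)=(0.821167, 1.730439) → end (x,ẋ)=(1.541345, 2.574695)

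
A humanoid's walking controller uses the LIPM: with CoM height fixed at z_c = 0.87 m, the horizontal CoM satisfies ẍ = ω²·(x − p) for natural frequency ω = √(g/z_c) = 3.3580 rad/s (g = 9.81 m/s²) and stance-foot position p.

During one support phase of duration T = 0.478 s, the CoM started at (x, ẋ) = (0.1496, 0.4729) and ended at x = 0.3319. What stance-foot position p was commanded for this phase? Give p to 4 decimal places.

ωT = 3.3580·0.478 = 1.605124; cosh(ωT) = 2.589671, sinh(ωT) = 2.388806
x(T) = p + (x₀−p)·cosh(ωT) + (ẋ₀/ω)·sinh(ωT) ⇒ p·(1 − cosh) = x(T) − x₀·cosh − (ẋ₀/ω)·sinh
numerator   = 0.3319 − (0.1496)·2.589671 − (0.4729/3.3580)·2.388806 = -0.391925
denominator = 1 − 2.589671 = -1.589671
p = -0.391925 / -1.589671 = 0.2465

p = 0.2465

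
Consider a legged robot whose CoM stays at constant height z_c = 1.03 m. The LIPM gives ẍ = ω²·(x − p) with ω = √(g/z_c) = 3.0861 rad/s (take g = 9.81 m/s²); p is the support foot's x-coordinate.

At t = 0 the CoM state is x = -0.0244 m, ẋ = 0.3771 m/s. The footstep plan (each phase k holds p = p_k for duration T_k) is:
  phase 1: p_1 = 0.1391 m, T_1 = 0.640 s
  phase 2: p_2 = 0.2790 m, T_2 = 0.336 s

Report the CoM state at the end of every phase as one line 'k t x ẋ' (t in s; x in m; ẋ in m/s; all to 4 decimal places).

phase 1: p=0.1391, T=0.640, ωT=1.975104, cosh=3.673058, sinh=3.534311; start (x,ẋ)=(-0.024400, 0.377100) → end (x,ẋ)=(-0.029577, -0.398223)
phase 2: p=0.2790, T=0.336, ωT=1.036930, cosh=1.587543, sinh=1.233001; start (x,ẋ)=(-0.029577, -0.398223) → end (x,ẋ)=(-0.369982, -1.806381)

1 0.6400 -0.0296 -0.3982
2 0.9760 -0.3700 -1.8064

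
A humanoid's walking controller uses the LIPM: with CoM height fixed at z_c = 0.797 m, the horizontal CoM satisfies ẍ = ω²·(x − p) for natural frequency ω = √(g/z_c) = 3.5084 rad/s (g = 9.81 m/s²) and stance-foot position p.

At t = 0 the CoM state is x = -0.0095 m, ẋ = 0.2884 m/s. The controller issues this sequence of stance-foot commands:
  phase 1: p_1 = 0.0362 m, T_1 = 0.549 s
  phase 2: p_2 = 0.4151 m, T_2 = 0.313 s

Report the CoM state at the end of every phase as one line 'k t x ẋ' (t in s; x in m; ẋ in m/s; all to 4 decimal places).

1 0.5490 0.1521 0.4721
2 0.8620 0.1563 -0.4428

phase 1: p=0.0362, T=0.549, ωT=1.926112, cosh=3.504243, sinh=3.358530; start (x,ẋ)=(-0.009500, 0.288400) → end (x,ẋ)=(0.152136, 0.472138)
phase 2: p=0.4151, T=0.313, ωT=1.098129, cosh=1.666023, sinh=1.332528; start (x,ẋ)=(0.152136, 0.472138) → end (x,ẋ)=(0.156320, -0.442774)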